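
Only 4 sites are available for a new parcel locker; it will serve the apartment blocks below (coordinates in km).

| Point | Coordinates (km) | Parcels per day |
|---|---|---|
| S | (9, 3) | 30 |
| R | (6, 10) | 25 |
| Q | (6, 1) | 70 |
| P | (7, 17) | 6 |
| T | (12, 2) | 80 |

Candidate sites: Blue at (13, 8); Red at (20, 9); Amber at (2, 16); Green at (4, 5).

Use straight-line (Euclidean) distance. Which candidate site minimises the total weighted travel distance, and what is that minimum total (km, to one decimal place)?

Green, total 1367.0 km

Total weighted distance at each candidate:
  Blue (13, 8): total = 1618.6
  Red (20, 9): total = 2797.5
  Amber (2, 16): total = 3116.9
  Green (4, 5): total = 1367.0
Minimum is at Green with total 1367.0 km.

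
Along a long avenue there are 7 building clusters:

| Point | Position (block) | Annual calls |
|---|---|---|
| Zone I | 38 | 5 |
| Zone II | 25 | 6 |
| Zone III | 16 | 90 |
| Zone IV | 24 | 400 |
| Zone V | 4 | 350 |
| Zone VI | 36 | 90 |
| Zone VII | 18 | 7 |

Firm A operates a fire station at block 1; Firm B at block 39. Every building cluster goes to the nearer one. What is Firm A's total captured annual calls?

447

The indifferent point is the midpoint (1+39)/2 = 20; building clusters left of it (closer to Firm A at 1) go to Firm A, those right go to Firm B.
  Zone V at 4 (w=350) → Firm A
  Zone III at 16 (w=90) → Firm A
  Zone VII at 18 (w=7) → Firm A
  Zone IV at 24 (w=400) → Firm B
  Zone II at 25 (w=6) → Firm B
  Zone VI at 36 (w=90) → Firm B
  Zone I at 38 (w=5) → Firm B
Firm A captures 447; Firm B captures 501.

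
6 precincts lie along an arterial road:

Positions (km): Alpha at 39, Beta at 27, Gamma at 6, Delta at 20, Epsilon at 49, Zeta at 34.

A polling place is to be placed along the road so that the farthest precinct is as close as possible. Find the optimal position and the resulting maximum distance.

The 1-center on a line is the midpoint of the two extreme points: leftmost at 6, rightmost at 49.
Optimal location = (6 + 49)/2 = 27.5; maximum distance = (49 − 6)/2 = 21.5.

location 27.5, max distance 21.5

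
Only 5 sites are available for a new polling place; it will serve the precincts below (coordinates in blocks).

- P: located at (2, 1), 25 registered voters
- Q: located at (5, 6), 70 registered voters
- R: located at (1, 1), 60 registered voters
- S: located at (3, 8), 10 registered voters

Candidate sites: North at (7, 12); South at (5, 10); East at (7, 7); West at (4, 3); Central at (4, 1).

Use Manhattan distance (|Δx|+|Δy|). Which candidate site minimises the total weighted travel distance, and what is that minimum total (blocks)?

Central, total 730 blocks

Total weighted distance at each candidate:
  North (7, 12): total = 2060
  South (5, 10): total = 1400
  East (7, 7): total = 1255
  West (4, 3): total = 740
  Central (4, 1): total = 730
Minimum is at Central with total 730 blocks.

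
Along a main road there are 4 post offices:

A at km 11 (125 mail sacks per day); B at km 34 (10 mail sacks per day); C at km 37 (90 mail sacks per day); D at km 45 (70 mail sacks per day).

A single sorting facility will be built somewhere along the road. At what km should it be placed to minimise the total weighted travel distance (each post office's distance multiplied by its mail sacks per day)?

x = 37

For a sum of weighted absolute distances on a line, the optimum is the weighted median (not the mean). Total weight W = 295; half-weight = 147.5.
Sort by position and accumulate weight:
  km 11 (A, w=125) → cum 125
  km 34 (B, w=10) → cum 135
  km 37 (C, w=90) → cum 225  ≥ 147.5 → median here
  km 45 (D, w=70) → cum 295
Optimal location: km 37.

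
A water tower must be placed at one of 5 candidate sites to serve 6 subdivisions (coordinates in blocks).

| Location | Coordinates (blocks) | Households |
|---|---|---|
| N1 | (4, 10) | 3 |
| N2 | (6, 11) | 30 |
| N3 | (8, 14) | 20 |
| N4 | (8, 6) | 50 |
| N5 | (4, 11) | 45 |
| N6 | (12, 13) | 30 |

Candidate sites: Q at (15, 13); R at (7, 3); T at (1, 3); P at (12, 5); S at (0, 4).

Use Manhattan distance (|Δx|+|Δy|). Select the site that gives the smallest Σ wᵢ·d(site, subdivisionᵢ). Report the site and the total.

R, total 1685 blocks

Total weighted distance at each candidate:
  Q (15, 13): total = 1907
  R (7, 3): total = 1685
  T (1, 3): total = 2405
  P (12, 5): total = 1779
  S (0, 4): total = 2405
Minimum is at R with total 1685 blocks.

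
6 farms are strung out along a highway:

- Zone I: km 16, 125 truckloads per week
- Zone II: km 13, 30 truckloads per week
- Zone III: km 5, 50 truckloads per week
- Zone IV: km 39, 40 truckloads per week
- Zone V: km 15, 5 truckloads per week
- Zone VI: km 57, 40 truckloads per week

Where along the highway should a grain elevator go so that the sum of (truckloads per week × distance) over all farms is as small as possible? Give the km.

x = 16

For a sum of weighted absolute distances on a line, the optimum is the weighted median (not the mean). Total weight W = 290; half-weight = 145.
Sort by position and accumulate weight:
  km 5 (Zone III, w=50) → cum 50
  km 13 (Zone II, w=30) → cum 80
  km 15 (Zone V, w=5) → cum 85
  km 16 (Zone I, w=125) → cum 210  ≥ 145 → median here
  km 39 (Zone IV, w=40) → cum 250
  km 57 (Zone VI, w=40) → cum 290
Optimal location: km 16.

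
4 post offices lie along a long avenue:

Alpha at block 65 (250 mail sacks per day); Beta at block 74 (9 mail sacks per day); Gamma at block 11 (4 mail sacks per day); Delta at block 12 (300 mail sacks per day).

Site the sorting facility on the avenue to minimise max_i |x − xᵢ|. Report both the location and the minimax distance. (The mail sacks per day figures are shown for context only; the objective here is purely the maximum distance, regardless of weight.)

location 42.5, max distance 31.5

The 1-center on a line is the midpoint of the two extreme points: leftmost at 11, rightmost at 74.
Optimal location = (11 + 74)/2 = 42.5; maximum distance = (74 − 11)/2 = 31.5.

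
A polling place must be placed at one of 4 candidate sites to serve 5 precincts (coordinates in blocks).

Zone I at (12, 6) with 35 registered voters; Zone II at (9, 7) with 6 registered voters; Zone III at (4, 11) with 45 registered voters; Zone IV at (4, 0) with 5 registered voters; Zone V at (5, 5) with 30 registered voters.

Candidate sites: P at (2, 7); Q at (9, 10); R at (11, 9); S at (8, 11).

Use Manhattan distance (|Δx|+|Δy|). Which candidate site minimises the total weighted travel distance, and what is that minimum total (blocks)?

Total weighted distance at each candidate:
  P (2, 7): total = 892
  Q (9, 10): total = 878
  R (11, 9): total = 949
  S (8, 11): total = 870
Minimum is at S with total 870 blocks.

S, total 870 blocks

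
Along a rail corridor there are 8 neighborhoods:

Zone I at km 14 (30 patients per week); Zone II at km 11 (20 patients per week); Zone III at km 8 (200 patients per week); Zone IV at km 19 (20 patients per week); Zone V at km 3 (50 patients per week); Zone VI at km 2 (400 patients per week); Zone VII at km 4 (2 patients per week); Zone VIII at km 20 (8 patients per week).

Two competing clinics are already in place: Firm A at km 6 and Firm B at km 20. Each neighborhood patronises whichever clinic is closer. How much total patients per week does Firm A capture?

The indifferent point is the midpoint (6+20)/2 = 13; neighborhoods left of it (closer to Firm A at 6) go to Firm A, those right go to Firm B.
  Zone VI at 2 (w=400) → Firm A
  Zone V at 3 (w=50) → Firm A
  Zone VII at 4 (w=2) → Firm A
  Zone III at 8 (w=200) → Firm A
  Zone II at 11 (w=20) → Firm A
  Zone I at 14 (w=30) → Firm B
  Zone IV at 19 (w=20) → Firm B
  Zone VIII at 20 (w=8) → Firm B
Firm A captures 672; Firm B captures 58.

672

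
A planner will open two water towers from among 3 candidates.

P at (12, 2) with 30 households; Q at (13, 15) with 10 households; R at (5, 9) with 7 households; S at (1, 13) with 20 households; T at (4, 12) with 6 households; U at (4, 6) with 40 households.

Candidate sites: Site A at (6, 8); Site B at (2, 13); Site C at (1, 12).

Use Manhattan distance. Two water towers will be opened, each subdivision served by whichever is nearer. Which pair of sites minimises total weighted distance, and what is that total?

{Site A, Site B}, total 702

Evaluate every pair (each demand assigned to the nearer of the two):
  {Site A, Site B}: total = 702
  {Site A, Site C}: total = 712
  {Site B, Site C}: total = 1207
Best pair: {Site A, Site B} with total 702.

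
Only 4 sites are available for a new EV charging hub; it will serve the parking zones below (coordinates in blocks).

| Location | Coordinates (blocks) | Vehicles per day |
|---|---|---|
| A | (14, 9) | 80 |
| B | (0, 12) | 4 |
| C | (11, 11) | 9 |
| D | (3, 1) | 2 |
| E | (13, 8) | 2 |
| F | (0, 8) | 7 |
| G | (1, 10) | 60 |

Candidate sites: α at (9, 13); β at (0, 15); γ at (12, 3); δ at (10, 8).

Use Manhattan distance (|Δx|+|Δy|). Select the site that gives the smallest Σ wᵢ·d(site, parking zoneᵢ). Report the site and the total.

δ, total 1256 blocks

Total weighted distance at each candidate:
  α (9, 13): total = 1608
  β (0, 15): total = 2230
  γ (12, 3): total = 2038
  δ (10, 8): total = 1256
Minimum is at δ with total 1256 blocks.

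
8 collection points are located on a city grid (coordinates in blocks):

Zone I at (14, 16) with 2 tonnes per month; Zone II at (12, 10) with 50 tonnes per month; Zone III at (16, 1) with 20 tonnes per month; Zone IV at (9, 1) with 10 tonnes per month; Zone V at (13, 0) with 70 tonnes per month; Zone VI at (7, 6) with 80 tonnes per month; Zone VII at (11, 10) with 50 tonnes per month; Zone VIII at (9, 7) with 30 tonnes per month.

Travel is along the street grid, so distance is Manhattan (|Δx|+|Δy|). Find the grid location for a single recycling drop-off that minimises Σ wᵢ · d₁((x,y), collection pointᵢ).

Manhattan distance separates: Σwᵢ(|x−xᵢ|+|y−yᵢ|) = Σwᵢ|x−xᵢ| + Σwᵢ|y−yᵢ|, so x and y are optimised independently as 1-D weighted medians.
Total weight W = 312; half = 156.
x-coordinate, sorted with cumulative weight:
  x=7 (Zone VI, w=80) cum 80
  x=9 (Zone IV, w=10) cum 90
  x=9 (Zone VIII, w=30) cum 120
  x=11 (Zone VII, w=50) cum 170  ← median
  x=12 (Zone II, w=50) cum 220
  x=13 (Zone V, w=70) cum 290
  x=14 (Zone I, w=2) cum 292
  x=16 (Zone III, w=20) cum 312
⇒ x* = 11
y-coordinate, sorted with cumulative weight:
  y=0 (Zone V, w=70) cum 70
  y=1 (Zone III, w=20) cum 90
  y=1 (Zone IV, w=10) cum 100
  y=6 (Zone VI, w=80) cum 180  ← median
  y=7 (Zone VIII, w=30) cum 210
  y=10 (Zone II, w=50) cum 260
  y=10 (Zone VII, w=50) cum 310
  y=16 (Zone I, w=2) cum 312
⇒ y* = 6

(11, 6)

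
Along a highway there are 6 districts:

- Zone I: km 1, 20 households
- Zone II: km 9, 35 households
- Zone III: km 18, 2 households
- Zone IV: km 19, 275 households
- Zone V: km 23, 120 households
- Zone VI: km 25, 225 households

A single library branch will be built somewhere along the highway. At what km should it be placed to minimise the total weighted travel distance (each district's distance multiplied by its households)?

For a sum of weighted absolute distances on a line, the optimum is the weighted median (not the mean). Total weight W = 677; half-weight = 338.5.
Sort by position and accumulate weight:
  km 1 (Zone I, w=20) → cum 20
  km 9 (Zone II, w=35) → cum 55
  km 18 (Zone III, w=2) → cum 57
  km 19 (Zone IV, w=275) → cum 332
  km 23 (Zone V, w=120) → cum 452  ≥ 338.5 → median here
  km 25 (Zone VI, w=225) → cum 677
Optimal location: km 23.

x = 23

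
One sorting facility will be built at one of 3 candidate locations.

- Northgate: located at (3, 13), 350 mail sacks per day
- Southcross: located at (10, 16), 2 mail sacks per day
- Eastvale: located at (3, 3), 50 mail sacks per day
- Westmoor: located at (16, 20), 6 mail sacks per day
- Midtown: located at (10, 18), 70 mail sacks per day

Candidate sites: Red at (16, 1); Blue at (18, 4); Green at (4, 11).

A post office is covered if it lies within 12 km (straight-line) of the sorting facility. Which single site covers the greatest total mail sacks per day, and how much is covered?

Green, covering 472

Coverage radius r = 12 km; a point is covered iff (Δx)²+(Δy)² ≤ 12² = 144.
  Red (16, 1): covers {none} → 0
  Blue (18, 4): covers {none} → 0
  Green (4, 11): covers {Northgate, Southcross, Eastvale, Midtown} → 472
Maximum coverage at Green: 472 mail sacks per day.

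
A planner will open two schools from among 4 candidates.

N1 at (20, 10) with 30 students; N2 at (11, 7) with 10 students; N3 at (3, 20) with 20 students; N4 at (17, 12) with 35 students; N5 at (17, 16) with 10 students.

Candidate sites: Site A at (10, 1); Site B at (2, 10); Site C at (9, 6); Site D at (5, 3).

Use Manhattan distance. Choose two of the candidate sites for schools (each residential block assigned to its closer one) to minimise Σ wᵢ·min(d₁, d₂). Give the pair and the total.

{Site B, Site C}, total 1370

Evaluate every pair (each demand assigned to the nearer of the two):
  {Site B, Site C}: total = 1370
  {Site C, Site D}: total = 1530
  {Site A, Site C}: total = 1550
  {Site A, Site B}: total = 1635
  {Site B, Site D}: total = 1665
  {Site A, Site D}: total = 1870
Best pair: {Site B, Site C} with total 1370.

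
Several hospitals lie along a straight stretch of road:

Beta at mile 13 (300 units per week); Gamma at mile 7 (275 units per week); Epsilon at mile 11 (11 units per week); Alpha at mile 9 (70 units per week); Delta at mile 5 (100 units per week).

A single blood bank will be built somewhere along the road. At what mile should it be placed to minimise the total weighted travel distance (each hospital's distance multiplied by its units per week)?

x = 9

For a sum of weighted absolute distances on a line, the optimum is the weighted median (not the mean). Total weight W = 756; half-weight = 378.
Sort by position and accumulate weight:
  mile 5 (Delta, w=100) → cum 100
  mile 7 (Gamma, w=275) → cum 375
  mile 9 (Alpha, w=70) → cum 445  ≥ 378 → median here
  mile 11 (Epsilon, w=11) → cum 456
  mile 13 (Beta, w=300) → cum 756
Optimal location: mile 9.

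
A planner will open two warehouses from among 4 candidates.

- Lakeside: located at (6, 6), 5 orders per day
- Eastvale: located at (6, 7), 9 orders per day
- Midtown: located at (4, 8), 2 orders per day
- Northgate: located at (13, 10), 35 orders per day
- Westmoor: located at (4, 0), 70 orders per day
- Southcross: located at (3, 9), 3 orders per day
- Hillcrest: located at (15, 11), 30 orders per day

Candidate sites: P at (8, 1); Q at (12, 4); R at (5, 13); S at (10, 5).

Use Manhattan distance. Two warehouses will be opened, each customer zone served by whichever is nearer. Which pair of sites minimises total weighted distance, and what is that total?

{P, Q}, total 1063

Evaluate every pair (each demand assigned to the nearer of the two):
  {P, Q}: total = 1063
  {P, S}: total = 1090
  {P, R}: total = 1223
  {Q, S}: total = 1445
  {R, S}: total = 1489
  {Q, R}: total = 1518
Best pair: {P, Q} with total 1063.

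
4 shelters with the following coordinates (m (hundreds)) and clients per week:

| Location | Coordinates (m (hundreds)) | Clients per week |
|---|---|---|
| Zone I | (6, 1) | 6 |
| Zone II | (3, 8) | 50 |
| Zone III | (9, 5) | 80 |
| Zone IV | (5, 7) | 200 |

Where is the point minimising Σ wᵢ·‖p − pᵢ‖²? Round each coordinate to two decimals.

(5.67, 6.57)

The minimiser of Σwᵢ‖p−pᵢ‖² is the weighted centroid p* = (Σwᵢpᵢ)/(Σwᵢ).
Σwᵢ = 336.
Σwᵢxᵢ = 6·6 + 50·3 + 80·9 + 200·5 = 1906.
Σwᵢyᵢ = 6·1 + 50·8 + 80·5 + 200·7 = 2206.
x* = 1906/336 = 5.67, y* = 2206/336 = 6.57.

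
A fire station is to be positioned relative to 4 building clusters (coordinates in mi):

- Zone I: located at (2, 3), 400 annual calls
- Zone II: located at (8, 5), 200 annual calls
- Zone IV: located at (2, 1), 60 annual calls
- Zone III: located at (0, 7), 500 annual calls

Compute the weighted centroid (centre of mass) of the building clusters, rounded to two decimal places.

The minimiser of Σwᵢ‖p−pᵢ‖² is the weighted centroid p* = (Σwᵢpᵢ)/(Σwᵢ).
Σwᵢ = 1160.
Σwᵢxᵢ = 400·2 + 200·8 + 60·2 + 500·0 = 2520.
Σwᵢyᵢ = 400·3 + 200·5 + 60·1 + 500·7 = 5760.
x* = 2520/1160 = 2.17, y* = 5760/1160 = 4.97.

(2.17, 4.97)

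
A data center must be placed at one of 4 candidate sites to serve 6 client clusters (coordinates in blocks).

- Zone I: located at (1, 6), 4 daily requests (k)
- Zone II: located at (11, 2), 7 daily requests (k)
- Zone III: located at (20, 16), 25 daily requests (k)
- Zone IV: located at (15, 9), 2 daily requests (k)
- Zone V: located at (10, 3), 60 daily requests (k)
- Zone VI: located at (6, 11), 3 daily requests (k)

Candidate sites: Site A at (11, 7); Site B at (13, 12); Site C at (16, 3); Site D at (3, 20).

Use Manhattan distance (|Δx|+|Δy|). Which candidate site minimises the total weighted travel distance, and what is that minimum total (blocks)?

Site A, total 868 blocks

Total weighted distance at each candidate:
  Site A (11, 7): total = 868
  Site B (13, 12): total = 1185
  Site C (16, 3): total = 967
  Site D (3, 20): total = 2293
Minimum is at Site A with total 868 blocks.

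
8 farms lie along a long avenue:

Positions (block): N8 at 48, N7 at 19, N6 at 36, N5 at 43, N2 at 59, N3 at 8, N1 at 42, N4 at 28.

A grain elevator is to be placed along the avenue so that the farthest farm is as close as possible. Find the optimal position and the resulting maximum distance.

location 33.5, max distance 25.5

The 1-center on a line is the midpoint of the two extreme points: leftmost at 8, rightmost at 59.
Optimal location = (8 + 59)/2 = 33.5; maximum distance = (59 − 8)/2 = 25.5.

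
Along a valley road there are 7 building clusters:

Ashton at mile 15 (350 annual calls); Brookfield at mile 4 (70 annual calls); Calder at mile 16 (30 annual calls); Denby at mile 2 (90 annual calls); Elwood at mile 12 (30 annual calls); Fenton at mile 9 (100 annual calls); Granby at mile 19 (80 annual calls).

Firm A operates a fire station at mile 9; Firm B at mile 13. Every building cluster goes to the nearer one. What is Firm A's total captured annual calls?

The indifferent point is the midpoint (9+13)/2 = 11; building clusters left of it (closer to Firm A at 9) go to Firm A, those right go to Firm B.
  Denby at 2 (w=90) → Firm A
  Brookfield at 4 (w=70) → Firm A
  Fenton at 9 (w=100) → Firm A
  Elwood at 12 (w=30) → Firm B
  Ashton at 15 (w=350) → Firm B
  Calder at 16 (w=30) → Firm B
  Granby at 19 (w=80) → Firm B
Firm A captures 260; Firm B captures 490.

260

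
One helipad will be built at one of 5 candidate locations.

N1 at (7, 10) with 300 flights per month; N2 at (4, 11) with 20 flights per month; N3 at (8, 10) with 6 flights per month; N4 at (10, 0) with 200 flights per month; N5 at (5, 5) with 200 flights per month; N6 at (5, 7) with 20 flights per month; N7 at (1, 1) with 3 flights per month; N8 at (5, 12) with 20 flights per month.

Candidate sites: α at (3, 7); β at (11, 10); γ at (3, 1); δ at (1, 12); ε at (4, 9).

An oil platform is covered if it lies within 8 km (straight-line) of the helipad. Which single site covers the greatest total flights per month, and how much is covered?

α, covering 569

Coverage radius r = 8 km; a point is covered iff (Δx)²+(Δy)² ≤ 8² = 64.
  α (3, 7): covers {N1, N2, N3, N5, N6, N7, N8} → 569
  β (11, 10): covers {N1, N2, N3, N5, N6, N8} → 566
  γ (3, 1): covers {N4, N5, N6, N7} → 423
  δ (1, 12): covers {N1, N2, N3, N6, N8} → 366
  ε (4, 9): covers {N1, N2, N3, N5, N6, N8} → 566
Maximum coverage at α: 569 flights per month.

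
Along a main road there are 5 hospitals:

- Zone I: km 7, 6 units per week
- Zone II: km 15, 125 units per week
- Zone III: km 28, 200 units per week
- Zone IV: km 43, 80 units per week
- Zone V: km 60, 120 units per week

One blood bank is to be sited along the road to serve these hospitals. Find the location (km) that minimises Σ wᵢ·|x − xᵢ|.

x = 28

For a sum of weighted absolute distances on a line, the optimum is the weighted median (not the mean). Total weight W = 531; half-weight = 265.5.
Sort by position and accumulate weight:
  km 7 (Zone I, w=6) → cum 6
  km 15 (Zone II, w=125) → cum 131
  km 28 (Zone III, w=200) → cum 331  ≥ 265.5 → median here
  km 43 (Zone IV, w=80) → cum 411
  km 60 (Zone V, w=120) → cum 531
Optimal location: km 28.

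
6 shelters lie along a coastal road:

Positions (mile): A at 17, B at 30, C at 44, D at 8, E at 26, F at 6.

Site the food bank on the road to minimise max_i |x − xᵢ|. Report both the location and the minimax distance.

The 1-center on a line is the midpoint of the two extreme points: leftmost at 6, rightmost at 44.
Optimal location = (6 + 44)/2 = 25; maximum distance = (44 − 6)/2 = 19.

location 25, max distance 19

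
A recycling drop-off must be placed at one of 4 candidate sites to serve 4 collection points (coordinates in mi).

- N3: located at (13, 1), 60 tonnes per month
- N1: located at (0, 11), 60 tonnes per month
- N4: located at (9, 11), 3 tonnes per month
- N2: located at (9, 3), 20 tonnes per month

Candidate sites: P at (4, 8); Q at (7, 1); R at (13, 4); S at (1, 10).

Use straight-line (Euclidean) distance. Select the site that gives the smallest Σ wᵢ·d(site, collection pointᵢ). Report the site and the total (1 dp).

Total weighted distance at each candidate:
  P (4, 8): total = 1143.0
  Q (7, 1): total = 1179.6
  R (13, 4): total = 1172.5
  S (1, 10): total = 1221.6
Minimum is at P with total 1143.0 mi.

P, total 1143.0 mi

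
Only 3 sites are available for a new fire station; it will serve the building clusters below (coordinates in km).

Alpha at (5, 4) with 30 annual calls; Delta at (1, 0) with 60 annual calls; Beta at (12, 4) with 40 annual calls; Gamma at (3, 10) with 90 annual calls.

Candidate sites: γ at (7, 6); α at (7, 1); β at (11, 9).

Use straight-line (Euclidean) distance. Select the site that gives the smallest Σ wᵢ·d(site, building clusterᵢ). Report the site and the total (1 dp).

γ, total 1318.5 km

Total weighted distance at each candidate:
  γ (7, 6): total = 1318.5
  α (7, 1): total = 1592.8
  β (11, 9): total = 1971.1
Minimum is at γ with total 1318.5 km.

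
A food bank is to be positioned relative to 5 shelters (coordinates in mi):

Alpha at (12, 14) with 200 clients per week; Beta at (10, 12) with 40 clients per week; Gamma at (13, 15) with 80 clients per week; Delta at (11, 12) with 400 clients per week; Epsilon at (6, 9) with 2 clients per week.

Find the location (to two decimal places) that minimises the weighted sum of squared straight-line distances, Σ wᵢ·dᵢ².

The minimiser of Σwᵢ‖p−pᵢ‖² is the weighted centroid p* = (Σwᵢpᵢ)/(Σwᵢ).
Σwᵢ = 722.
Σwᵢxᵢ = 200·12 + 40·10 + 80·13 + 400·11 + 2·6 = 8252.
Σwᵢyᵢ = 200·14 + 40·12 + 80·15 + 400·12 + 2·9 = 9298.
x* = 8252/722 = 11.43, y* = 9298/722 = 12.88.

(11.43, 12.88)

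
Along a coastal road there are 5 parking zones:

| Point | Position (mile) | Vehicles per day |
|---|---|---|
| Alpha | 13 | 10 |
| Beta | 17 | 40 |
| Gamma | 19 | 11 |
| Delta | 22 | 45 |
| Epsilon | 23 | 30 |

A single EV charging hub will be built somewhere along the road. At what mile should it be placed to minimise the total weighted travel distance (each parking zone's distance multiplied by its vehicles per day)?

x = 22

For a sum of weighted absolute distances on a line, the optimum is the weighted median (not the mean). Total weight W = 136; half-weight = 68.
Sort by position and accumulate weight:
  mile 13 (Alpha, w=10) → cum 10
  mile 17 (Beta, w=40) → cum 50
  mile 19 (Gamma, w=11) → cum 61
  mile 22 (Delta, w=45) → cum 106  ≥ 68 → median here
  mile 23 (Epsilon, w=30) → cum 136
Optimal location: mile 22.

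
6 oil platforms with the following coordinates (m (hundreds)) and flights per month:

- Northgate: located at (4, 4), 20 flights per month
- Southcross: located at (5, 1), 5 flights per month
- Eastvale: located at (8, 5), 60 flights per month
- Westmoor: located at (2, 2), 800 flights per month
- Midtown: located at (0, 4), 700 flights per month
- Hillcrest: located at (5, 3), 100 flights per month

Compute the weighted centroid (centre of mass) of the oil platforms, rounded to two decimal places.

(1.59, 3.02)

The minimiser of Σwᵢ‖p−pᵢ‖² is the weighted centroid p* = (Σwᵢpᵢ)/(Σwᵢ).
Σwᵢ = 1685.
Σwᵢxᵢ = 20·4 + 5·5 + 60·8 + 800·2 + 700·0 + 100·5 = 2685.
Σwᵢyᵢ = 20·4 + 5·1 + 60·5 + 800·2 + 700·4 + 100·3 = 5085.
x* = 2685/1685 = 1.59, y* = 5085/1685 = 3.02.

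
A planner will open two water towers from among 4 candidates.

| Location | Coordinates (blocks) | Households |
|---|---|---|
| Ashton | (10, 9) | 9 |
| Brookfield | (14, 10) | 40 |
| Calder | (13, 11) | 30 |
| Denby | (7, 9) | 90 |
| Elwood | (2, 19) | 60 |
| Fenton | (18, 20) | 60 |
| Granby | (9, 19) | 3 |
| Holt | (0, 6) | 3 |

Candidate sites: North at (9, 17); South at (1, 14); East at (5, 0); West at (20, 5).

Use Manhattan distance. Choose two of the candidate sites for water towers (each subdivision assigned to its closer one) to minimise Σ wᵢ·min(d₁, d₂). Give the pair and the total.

{North, South}, total 2874

Evaluate every pair (each demand assigned to the nearer of the two):
  {North, South}: total = 2874
  {North, West}: total = 3047
  {North, East}: total = 3060
  {South, West}: total = 3392
  {South, East}: total = 4052
  {East, West}: total = 4388
Best pair: {North, South} with total 2874.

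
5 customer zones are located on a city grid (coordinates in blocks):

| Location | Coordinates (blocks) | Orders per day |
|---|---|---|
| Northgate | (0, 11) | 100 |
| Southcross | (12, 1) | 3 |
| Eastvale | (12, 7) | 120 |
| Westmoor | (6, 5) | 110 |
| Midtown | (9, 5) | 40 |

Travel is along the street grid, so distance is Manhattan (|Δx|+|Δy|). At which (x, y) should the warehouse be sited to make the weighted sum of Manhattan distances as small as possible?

Manhattan distance separates: Σwᵢ(|x−xᵢ|+|y−yᵢ|) = Σwᵢ|x−xᵢ| + Σwᵢ|y−yᵢ|, so x and y are optimised independently as 1-D weighted medians.
Total weight W = 373; half = 186.5.
x-coordinate, sorted with cumulative weight:
  x=0 (Northgate, w=100) cum 100
  x=6 (Westmoor, w=110) cum 210  ← median
  x=9 (Midtown, w=40) cum 250
  x=12 (Southcross, w=3) cum 253
  x=12 (Eastvale, w=120) cum 373
⇒ x* = 6
y-coordinate, sorted with cumulative weight:
  y=1 (Southcross, w=3) cum 3
  y=5 (Westmoor, w=110) cum 113
  y=5 (Midtown, w=40) cum 153
  y=7 (Eastvale, w=120) cum 273  ← median
  y=11 (Northgate, w=100) cum 373
⇒ y* = 7

(6, 7)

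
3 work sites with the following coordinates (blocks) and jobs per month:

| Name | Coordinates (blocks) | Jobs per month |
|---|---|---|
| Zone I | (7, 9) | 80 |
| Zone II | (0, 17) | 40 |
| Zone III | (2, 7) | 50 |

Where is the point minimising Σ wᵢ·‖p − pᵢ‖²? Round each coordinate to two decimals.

(3.88, 10.29)

The minimiser of Σwᵢ‖p−pᵢ‖² is the weighted centroid p* = (Σwᵢpᵢ)/(Σwᵢ).
Σwᵢ = 170.
Σwᵢxᵢ = 80·7 + 40·0 + 50·2 = 660.
Σwᵢyᵢ = 80·9 + 40·17 + 50·7 = 1750.
x* = 660/170 = 3.88, y* = 1750/170 = 10.29.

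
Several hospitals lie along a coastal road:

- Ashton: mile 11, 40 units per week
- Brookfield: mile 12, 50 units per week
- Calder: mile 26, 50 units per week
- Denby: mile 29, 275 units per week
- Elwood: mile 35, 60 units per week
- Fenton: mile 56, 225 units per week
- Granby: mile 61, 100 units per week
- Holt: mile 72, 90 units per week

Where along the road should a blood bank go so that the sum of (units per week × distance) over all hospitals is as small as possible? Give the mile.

x = 35

For a sum of weighted absolute distances on a line, the optimum is the weighted median (not the mean). Total weight W = 890; half-weight = 445.
Sort by position and accumulate weight:
  mile 11 (Ashton, w=40) → cum 40
  mile 12 (Brookfield, w=50) → cum 90
  mile 26 (Calder, w=50) → cum 140
  mile 29 (Denby, w=275) → cum 415
  mile 35 (Elwood, w=60) → cum 475  ≥ 445 → median here
  mile 56 (Fenton, w=225) → cum 700
  mile 61 (Granby, w=100) → cum 800
  mile 72 (Holt, w=90) → cum 890
Optimal location: mile 35.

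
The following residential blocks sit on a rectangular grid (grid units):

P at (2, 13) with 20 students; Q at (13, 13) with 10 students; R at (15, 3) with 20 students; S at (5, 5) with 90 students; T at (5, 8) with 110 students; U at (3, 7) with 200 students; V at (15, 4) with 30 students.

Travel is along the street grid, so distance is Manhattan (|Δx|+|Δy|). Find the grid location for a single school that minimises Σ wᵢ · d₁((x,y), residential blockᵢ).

(5, 7)

Manhattan distance separates: Σwᵢ(|x−xᵢ|+|y−yᵢ|) = Σwᵢ|x−xᵢ| + Σwᵢ|y−yᵢ|, so x and y are optimised independently as 1-D weighted medians.
Total weight W = 480; half = 240.
x-coordinate, sorted with cumulative weight:
  x=2 (P, w=20) cum 20
  x=3 (U, w=200) cum 220
  x=5 (S, w=90) cum 310  ← median
  x=5 (T, w=110) cum 420
  x=13 (Q, w=10) cum 430
  x=15 (R, w=20) cum 450
  x=15 (V, w=30) cum 480
⇒ x* = 5
y-coordinate, sorted with cumulative weight:
  y=3 (R, w=20) cum 20
  y=4 (V, w=30) cum 50
  y=5 (S, w=90) cum 140
  y=7 (U, w=200) cum 340  ← median
  y=8 (T, w=110) cum 450
  y=13 (P, w=20) cum 470
  y=13 (Q, w=10) cum 480
⇒ y* = 7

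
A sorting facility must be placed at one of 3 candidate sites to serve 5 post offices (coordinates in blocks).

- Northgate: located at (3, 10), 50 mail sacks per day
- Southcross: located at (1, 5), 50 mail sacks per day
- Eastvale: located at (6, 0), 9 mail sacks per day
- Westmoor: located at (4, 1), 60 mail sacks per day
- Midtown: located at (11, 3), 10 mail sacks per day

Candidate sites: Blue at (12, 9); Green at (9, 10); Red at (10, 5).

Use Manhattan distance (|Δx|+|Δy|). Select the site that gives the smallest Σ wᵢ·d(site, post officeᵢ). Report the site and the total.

Red, total 1761 blocks

Total weighted distance at each candidate:
  Blue (12, 9): total = 2415
  Green (9, 10): total = 1997
  Red (10, 5): total = 1761
Minimum is at Red with total 1761 blocks.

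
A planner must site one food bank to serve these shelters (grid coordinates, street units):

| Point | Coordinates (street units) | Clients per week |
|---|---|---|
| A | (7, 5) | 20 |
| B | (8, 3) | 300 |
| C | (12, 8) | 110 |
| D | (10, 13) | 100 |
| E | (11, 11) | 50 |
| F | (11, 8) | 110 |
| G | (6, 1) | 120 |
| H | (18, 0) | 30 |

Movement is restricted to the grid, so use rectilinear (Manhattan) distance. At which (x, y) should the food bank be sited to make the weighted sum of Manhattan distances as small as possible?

Manhattan distance separates: Σwᵢ(|x−xᵢ|+|y−yᵢ|) = Σwᵢ|x−xᵢ| + Σwᵢ|y−yᵢ|, so x and y are optimised independently as 1-D weighted medians.
Total weight W = 840; half = 420.
x-coordinate, sorted with cumulative weight:
  x=6 (G, w=120) cum 120
  x=7 (A, w=20) cum 140
  x=8 (B, w=300) cum 440  ← median
  x=10 (D, w=100) cum 540
  x=11 (E, w=50) cum 590
  x=11 (F, w=110) cum 700
  x=12 (C, w=110) cum 810
  x=18 (H, w=30) cum 840
⇒ x* = 8
y-coordinate, sorted with cumulative weight:
  y=0 (H, w=30) cum 30
  y=1 (G, w=120) cum 150
  y=3 (B, w=300) cum 450  ← median
  y=5 (A, w=20) cum 470
  y=8 (C, w=110) cum 580
  y=8 (F, w=110) cum 690
  y=11 (E, w=50) cum 740
  y=13 (D, w=100) cum 840
⇒ y* = 3

(8, 3)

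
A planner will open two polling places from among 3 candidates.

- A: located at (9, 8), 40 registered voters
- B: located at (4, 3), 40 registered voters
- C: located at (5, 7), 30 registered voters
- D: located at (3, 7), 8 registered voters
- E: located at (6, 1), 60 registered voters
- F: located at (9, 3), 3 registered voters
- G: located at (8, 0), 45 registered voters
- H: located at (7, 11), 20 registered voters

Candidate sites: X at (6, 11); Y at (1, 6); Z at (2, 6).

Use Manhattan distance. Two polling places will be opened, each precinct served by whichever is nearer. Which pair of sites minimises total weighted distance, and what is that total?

Evaluate every pair (each demand assigned to the nearer of the two):
  {X, Z}: total = 1706
  {X, Y}: total = 1892
  {Y, Z}: total = 2006
Best pair: {X, Z} with total 1706.

{X, Z}, total 1706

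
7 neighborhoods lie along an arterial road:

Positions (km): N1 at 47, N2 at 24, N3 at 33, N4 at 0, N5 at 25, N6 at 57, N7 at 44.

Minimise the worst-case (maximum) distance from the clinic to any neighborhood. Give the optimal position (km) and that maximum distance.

location 28.5, max distance 28.5

The 1-center on a line is the midpoint of the two extreme points: leftmost at 0, rightmost at 57.
Optimal location = (0 + 57)/2 = 28.5; maximum distance = (57 − 0)/2 = 28.5.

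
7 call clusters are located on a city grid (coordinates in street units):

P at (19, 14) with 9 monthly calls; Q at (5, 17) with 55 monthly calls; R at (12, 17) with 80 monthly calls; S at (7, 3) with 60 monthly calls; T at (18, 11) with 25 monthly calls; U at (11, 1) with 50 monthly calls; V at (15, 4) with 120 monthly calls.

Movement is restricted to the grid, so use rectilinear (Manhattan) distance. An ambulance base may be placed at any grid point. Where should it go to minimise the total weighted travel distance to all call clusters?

Manhattan distance separates: Σwᵢ(|x−xᵢ|+|y−yᵢ|) = Σwᵢ|x−xᵢ| + Σwᵢ|y−yᵢ|, so x and y are optimised independently as 1-D weighted medians.
Total weight W = 399; half = 199.5.
x-coordinate, sorted with cumulative weight:
  x=5 (Q, w=55) cum 55
  x=7 (S, w=60) cum 115
  x=11 (U, w=50) cum 165
  x=12 (R, w=80) cum 245  ← median
  x=15 (V, w=120) cum 365
  x=18 (T, w=25) cum 390
  x=19 (P, w=9) cum 399
⇒ x* = 12
y-coordinate, sorted with cumulative weight:
  y=1 (U, w=50) cum 50
  y=3 (S, w=60) cum 110
  y=4 (V, w=120) cum 230  ← median
  y=11 (T, w=25) cum 255
  y=14 (P, w=9) cum 264
  y=17 (Q, w=55) cum 319
  y=17 (R, w=80) cum 399
⇒ y* = 4

(12, 4)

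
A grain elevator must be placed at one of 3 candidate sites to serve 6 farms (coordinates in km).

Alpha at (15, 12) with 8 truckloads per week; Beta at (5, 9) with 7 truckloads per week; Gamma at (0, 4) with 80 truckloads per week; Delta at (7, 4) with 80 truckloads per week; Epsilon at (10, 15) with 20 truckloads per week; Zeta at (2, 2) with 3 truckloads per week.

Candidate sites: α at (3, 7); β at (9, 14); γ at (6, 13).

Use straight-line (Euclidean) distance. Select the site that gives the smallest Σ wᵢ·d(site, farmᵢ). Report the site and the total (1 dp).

α, total 1091.1 km

Total weighted distance at each candidate:
  α (3, 7): total = 1091.1
  β (9, 14): total = 2057.5
  γ (6, 13): total = 1815.6
Minimum is at α with total 1091.1 km.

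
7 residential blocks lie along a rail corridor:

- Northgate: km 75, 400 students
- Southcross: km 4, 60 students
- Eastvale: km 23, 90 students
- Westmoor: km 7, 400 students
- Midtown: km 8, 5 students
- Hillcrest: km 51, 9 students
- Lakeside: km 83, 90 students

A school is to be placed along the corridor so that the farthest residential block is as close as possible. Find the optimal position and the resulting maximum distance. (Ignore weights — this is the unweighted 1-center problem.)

location 43.5, max distance 39.5

The 1-center on a line is the midpoint of the two extreme points: leftmost at 4, rightmost at 83.
Optimal location = (4 + 83)/2 = 43.5; maximum distance = (83 − 4)/2 = 39.5.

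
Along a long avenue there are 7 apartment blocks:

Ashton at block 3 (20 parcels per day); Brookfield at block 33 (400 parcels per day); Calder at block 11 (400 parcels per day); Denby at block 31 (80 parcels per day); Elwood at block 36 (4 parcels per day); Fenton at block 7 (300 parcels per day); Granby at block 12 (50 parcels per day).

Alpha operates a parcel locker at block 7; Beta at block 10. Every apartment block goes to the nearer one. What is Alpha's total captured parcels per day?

The indifferent point is the midpoint (7+10)/2 = 8.5; apartment blocks left of it (closer to Alpha at 7) go to Alpha, those right go to Beta.
  Ashton at 3 (w=20) → Alpha
  Fenton at 7 (w=300) → Alpha
  Calder at 11 (w=400) → Beta
  Granby at 12 (w=50) → Beta
  Denby at 31 (w=80) → Beta
  Brookfield at 33 (w=400) → Beta
  Elwood at 36 (w=4) → Beta
Alpha captures 320; Beta captures 934.

320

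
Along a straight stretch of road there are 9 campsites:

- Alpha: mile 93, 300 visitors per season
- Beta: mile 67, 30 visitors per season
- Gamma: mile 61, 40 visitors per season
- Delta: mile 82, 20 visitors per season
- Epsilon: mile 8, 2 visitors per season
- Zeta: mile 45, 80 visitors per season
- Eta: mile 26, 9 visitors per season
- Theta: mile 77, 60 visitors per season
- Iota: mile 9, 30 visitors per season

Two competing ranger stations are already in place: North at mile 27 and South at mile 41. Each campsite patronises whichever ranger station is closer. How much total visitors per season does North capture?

41

The indifferent point is the midpoint (27+41)/2 = 34; campsites left of it (closer to North at 27) go to North, those right go to South.
  Epsilon at 8 (w=2) → North
  Iota at 9 (w=30) → North
  Eta at 26 (w=9) → North
  Zeta at 45 (w=80) → South
  Gamma at 61 (w=40) → South
  Beta at 67 (w=30) → South
  Theta at 77 (w=60) → South
  Delta at 82 (w=20) → South
  Alpha at 93 (w=300) → South
North captures 41; South captures 530.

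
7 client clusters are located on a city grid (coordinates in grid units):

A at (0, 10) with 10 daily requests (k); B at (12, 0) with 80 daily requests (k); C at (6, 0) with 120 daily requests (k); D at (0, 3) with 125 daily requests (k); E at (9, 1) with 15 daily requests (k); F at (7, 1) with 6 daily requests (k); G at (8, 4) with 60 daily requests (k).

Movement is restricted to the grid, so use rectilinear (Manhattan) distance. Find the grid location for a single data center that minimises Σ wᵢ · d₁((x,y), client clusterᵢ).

Manhattan distance separates: Σwᵢ(|x−xᵢ|+|y−yᵢ|) = Σwᵢ|x−xᵢ| + Σwᵢ|y−yᵢ|, so x and y are optimised independently as 1-D weighted medians.
Total weight W = 416; half = 208.
x-coordinate, sorted with cumulative weight:
  x=0 (A, w=10) cum 10
  x=0 (D, w=125) cum 135
  x=6 (C, w=120) cum 255  ← median
  x=7 (F, w=6) cum 261
  x=8 (G, w=60) cum 321
  x=9 (E, w=15) cum 336
  x=12 (B, w=80) cum 416
⇒ x* = 6
y-coordinate, sorted with cumulative weight:
  y=0 (B, w=80) cum 80
  y=0 (C, w=120) cum 200
  y=1 (E, w=15) cum 215  ← median
  y=1 (F, w=6) cum 221
  y=3 (D, w=125) cum 346
  y=4 (G, w=60) cum 406
  y=10 (A, w=10) cum 416
⇒ y* = 1

(6, 1)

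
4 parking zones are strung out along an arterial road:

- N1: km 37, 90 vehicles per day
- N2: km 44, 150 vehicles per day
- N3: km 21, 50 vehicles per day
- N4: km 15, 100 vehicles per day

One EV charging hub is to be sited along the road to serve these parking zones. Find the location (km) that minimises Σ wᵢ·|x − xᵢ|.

x = 37

For a sum of weighted absolute distances on a line, the optimum is the weighted median (not the mean). Total weight W = 390; half-weight = 195.
Sort by position and accumulate weight:
  km 15 (N4, w=100) → cum 100
  km 21 (N3, w=50) → cum 150
  km 37 (N1, w=90) → cum 240  ≥ 195 → median here
  km 44 (N2, w=150) → cum 390
Optimal location: km 37.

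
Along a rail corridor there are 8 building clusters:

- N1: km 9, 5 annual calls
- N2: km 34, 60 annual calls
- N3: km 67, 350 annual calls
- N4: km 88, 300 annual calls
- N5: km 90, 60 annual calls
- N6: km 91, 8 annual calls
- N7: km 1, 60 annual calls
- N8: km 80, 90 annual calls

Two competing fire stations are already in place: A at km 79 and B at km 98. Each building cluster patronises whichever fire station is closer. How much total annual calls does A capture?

The indifferent point is the midpoint (79+98)/2 = 88.5; building clusters left of it (closer to A at 79) go to A, those right go to B.
  N7 at 1 (w=60) → A
  N1 at 9 (w=5) → A
  N2 at 34 (w=60) → A
  N3 at 67 (w=350) → A
  N8 at 80 (w=90) → A
  N4 at 88 (w=300) → A
  N5 at 90 (w=60) → B
  N6 at 91 (w=8) → B
A captures 865; B captures 68.

865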